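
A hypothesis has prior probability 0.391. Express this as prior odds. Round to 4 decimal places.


Odds = P(H) / P(not H) = 0.391 / 0.609
= 0.642

0.642


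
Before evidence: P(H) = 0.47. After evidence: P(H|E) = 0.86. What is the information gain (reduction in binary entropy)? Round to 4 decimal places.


Prior entropy = 0.9974
Posterior entropy = 0.5842
Information gain = 0.9974 - 0.5842 = 0.4132

0.4132


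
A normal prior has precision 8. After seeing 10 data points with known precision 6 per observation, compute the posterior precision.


In the conjugate normal model, precisions add:
tau_posterior = tau_prior + n * tau_data
= 8 + 10*6 = 68

68


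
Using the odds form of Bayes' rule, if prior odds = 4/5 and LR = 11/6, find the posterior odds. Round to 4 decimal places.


Bayes' rule in odds form: posterior odds = prior odds * LR
= (4 * 11) / (5 * 6)
= 44/30 = 1.4667

1.4667


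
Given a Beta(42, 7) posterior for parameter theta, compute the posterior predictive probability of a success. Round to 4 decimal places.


For a Beta-Bernoulli model, the predictive probability is the mean:
P(success) = 42/(42+7) = 42/49 = 0.8571

0.8571


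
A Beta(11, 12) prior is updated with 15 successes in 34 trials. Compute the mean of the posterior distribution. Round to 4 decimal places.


After update: Beta(26, 31)
Mean = 26 / (26 + 31) = 26 / 57
= 0.4561

0.4561


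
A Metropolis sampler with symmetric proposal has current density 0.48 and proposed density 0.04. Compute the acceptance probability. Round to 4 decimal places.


For symmetric proposals, acceptance = min(1, pi(x*)/pi(x))
= min(1, 0.04/0.48)
= min(1, 0.0833) = 0.0833

0.0833


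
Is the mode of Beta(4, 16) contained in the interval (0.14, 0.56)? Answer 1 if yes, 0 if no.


Mode = (a-1)/(a+b-2) = 3/18 = 0.1667
Interval: (0.14, 0.56)
Contains mode? 1

1


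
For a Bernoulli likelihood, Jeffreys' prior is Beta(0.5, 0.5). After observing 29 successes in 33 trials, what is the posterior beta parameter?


Jeffreys' prior for Bernoulli is Beta(0.5, 0.5).
Posterior is Beta(0.5 + k, 0.5 + n - k).
Posterior beta = 0.5 + (n - k) = 0.5 + 4 = 4.5

4.5


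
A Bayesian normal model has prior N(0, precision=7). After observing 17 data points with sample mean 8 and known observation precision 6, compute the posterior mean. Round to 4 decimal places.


Posterior mean = (prior_precision * prior_mean + n * data_precision * data_mean) / (prior_precision + n * data_precision)
Numerator = 7*0 + 17*6*8 = 816
Denominator = 7 + 17*6 = 109
Posterior mean = 7.4862

7.4862


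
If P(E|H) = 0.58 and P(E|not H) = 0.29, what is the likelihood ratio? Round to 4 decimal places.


Likelihood ratio = P(E|H) / P(E|not H)
= 0.58 / 0.29
= 2.0

2.0


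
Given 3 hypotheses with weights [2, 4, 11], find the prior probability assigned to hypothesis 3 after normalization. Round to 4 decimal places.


To normalize, divide each weight by the sum of all weights.
Sum = 17
Prior(H3) = 11/17 = 0.6471

0.6471


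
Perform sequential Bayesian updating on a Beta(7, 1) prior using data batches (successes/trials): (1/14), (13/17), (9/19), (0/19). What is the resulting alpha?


Accumulate successes: 23
Posterior alpha = prior alpha + sum of successes
= 7 + 23 = 30

30


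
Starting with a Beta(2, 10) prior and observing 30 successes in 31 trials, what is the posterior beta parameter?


Posterior beta = prior beta + failures
Failures = 31 - 30 = 1
beta_post = 10 + 1 = 11

11


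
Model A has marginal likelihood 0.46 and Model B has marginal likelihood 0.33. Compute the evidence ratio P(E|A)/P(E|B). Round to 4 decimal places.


Evidence ratio = P(E|A) / P(E|B)
= 0.46 / 0.33
= 1.3939

1.3939


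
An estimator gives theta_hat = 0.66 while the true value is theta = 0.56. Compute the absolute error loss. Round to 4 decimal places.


The absolute error loss is |theta_hat - theta|
= |0.66 - 0.56|
= 0.1

0.1


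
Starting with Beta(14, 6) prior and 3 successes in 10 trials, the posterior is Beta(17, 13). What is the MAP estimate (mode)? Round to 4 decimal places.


The mode of Beta(a, b) when a > 1 and b > 1 is (a-1)/(a+b-2)
= (17 - 1) / (17 + 13 - 2)
= 16 / 28
= 0.5714

0.5714


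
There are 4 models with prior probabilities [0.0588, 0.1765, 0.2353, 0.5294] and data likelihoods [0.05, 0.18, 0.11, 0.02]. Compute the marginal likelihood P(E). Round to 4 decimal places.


P(E) = sum over models of P(M_i) * P(E|M_i)
= 0.0588*0.05 + 0.1765*0.18 + 0.2353*0.11 + 0.5294*0.02
= 0.0712

0.0712


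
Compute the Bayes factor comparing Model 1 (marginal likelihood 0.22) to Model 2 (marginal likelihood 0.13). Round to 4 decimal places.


BF12 = marginal likelihood of M1 / marginal likelihood of M2
= 0.22/0.13
= 1.6923

1.6923


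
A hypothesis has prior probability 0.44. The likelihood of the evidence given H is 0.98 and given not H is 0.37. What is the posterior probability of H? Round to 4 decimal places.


Using Bayes' theorem:
P(E) = 0.44 * 0.98 + 0.56 * 0.37
P(E) = 0.6384
P(H|E) = (0.44 * 0.98) / 0.6384 = 0.6754

0.6754


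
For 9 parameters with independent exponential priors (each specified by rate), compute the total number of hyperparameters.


A exponential prior has 1 hyperparameter per parameter.
Total = 9 * 1 = 9

9


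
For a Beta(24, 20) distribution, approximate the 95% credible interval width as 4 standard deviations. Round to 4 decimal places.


Variance of Beta(a,b) = ab / ((a+b)^2 * (a+b+1))
= 24*20 / ((44)^2 * 45)
= 0.0055
SD = sqrt(0.0055) = 0.0742
Width = 4 * SD = 0.2969

0.2969


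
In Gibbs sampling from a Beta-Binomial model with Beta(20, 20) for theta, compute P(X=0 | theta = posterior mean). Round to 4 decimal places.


Posterior mean = alpha/(alpha+beta) = 20/40 = 0.5
P(X=0|theta=mean) = 1 - theta = 0.5

0.5


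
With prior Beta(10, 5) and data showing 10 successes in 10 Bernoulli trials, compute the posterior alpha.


Conjugate update: alpha_posterior = alpha_prior + k
= 10 + 10 = 20

20


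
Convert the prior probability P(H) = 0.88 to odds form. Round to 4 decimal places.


P(not H) = 1 - 0.88 = 0.12
Odds = 0.88 / 0.12 = 7.3333

7.3333


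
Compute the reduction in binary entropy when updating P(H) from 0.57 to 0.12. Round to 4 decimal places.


H_before = -p*log2(p) - (1-p)*log2(1-p) for p=0.57: 0.9858
H_after for p=0.12: 0.5294
Reduction = 0.9858 - 0.5294 = 0.4565

0.4565


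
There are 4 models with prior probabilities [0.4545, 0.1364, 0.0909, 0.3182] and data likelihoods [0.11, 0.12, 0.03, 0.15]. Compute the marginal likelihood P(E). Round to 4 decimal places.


P(E) = sum over models of P(M_i) * P(E|M_i)
= 0.4545*0.11 + 0.1364*0.12 + 0.0909*0.03 + 0.3182*0.15
= 0.1168

0.1168


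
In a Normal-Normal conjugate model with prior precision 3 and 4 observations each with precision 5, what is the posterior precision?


Posterior precision = prior precision + n * observation precision
= 3 + 4 * 5
= 3 + 20 = 23

23


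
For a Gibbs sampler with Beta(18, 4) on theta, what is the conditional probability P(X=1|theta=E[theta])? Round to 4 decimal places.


E[theta] = 18/(18+4) = 0.8182
P(X=1|theta) = theta = 0.8182

0.8182


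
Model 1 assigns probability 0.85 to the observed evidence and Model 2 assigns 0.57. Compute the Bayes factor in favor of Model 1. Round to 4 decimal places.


BF = P(data|M1) / P(data|M2)
= 0.85 / 0.57 = 1.4912

1.4912


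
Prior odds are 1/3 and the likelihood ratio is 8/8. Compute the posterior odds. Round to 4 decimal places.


Posterior odds = prior odds * likelihood ratio
= (1/3) * (8/8)
= 8 / 24
= 0.3333

0.3333


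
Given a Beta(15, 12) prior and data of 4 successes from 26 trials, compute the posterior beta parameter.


Number of failures = 26 - 4 = 22
Posterior beta = 12 + 22 = 34

34


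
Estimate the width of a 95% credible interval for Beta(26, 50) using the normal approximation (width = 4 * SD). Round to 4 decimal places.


For Beta(a,b): Var = ab/((a+b)^2(a+b+1))
Var = 0.0029, SD = 0.0541
Approximate 95% CI width = 4 * 0.0541 = 0.2163

0.2163


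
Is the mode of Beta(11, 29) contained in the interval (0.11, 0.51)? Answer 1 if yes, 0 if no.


Mode = (a-1)/(a+b-2) = 10/38 = 0.2632
Interval: (0.11, 0.51)
Contains mode? 1

1


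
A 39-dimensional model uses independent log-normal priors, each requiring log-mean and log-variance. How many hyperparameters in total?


Per parameter: 2 (log-mean and log-variance).
Total = 39 * 2 = 78

78


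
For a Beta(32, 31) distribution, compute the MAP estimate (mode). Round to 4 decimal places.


MAP = mode = (a-1)/(a+b-2)
= (32-1)/(32+31-2)
= 31/61 = 0.5082

0.5082


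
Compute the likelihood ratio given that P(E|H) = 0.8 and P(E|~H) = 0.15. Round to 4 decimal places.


LR = P(E|H) / P(E|~H)
= 0.8 / 0.15 = 5.3333

5.3333


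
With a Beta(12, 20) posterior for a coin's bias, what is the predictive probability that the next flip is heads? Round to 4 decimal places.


The predictive probability equals the posterior mean.
P(next = heads) = alpha / (alpha + beta)
= 12 / 32 = 0.375

0.375


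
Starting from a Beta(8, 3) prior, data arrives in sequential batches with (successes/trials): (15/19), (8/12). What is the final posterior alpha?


In sequential Bayesian updating, we sum all successes.
Total successes = 23
Final alpha = 8 + 23 = 31

31


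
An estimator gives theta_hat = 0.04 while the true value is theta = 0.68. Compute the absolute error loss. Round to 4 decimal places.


The absolute error loss is |theta_hat - theta|
= |0.04 - 0.68|
= 0.64

0.64


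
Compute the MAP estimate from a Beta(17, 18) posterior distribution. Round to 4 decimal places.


MAP = mode of Beta distribution
= (alpha - 1)/(alpha + beta - 2)
= (17-1)/(17+18-2)
= 16/33 = 0.4848

0.4848


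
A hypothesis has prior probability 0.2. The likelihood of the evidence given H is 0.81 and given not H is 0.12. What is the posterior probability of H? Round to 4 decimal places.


Using Bayes' theorem:
P(E) = 0.2 * 0.81 + 0.8 * 0.12
P(E) = 0.258
P(H|E) = (0.2 * 0.81) / 0.258 = 0.6279

0.6279


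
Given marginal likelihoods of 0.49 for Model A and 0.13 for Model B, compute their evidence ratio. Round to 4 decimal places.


Ratio = ML(A) / ML(B) = 0.49/0.13
= 3.7692

3.7692


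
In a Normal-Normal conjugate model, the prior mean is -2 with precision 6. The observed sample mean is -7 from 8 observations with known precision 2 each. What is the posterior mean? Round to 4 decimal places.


Posterior precision = tau0 + n*tau = 6 + 8*2 = 22
Posterior mean = (tau0*mu0 + n*tau*xbar) / posterior_precision
= (6*-2 + 8*2*-7) / 22
= -124 / 22 = -5.6364

-5.6364


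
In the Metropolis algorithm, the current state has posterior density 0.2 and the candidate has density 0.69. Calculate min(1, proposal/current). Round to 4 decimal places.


Ratio = 0.69/0.2 = 3.45
Acceptance probability = min(1, 3.45)
= 1.0

1.0


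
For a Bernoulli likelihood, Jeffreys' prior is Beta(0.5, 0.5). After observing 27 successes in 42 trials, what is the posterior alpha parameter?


Jeffreys' prior for Bernoulli is Beta(0.5, 0.5).
Posterior is Beta(0.5 + k, 0.5 + n - k).
Posterior alpha = 0.5 + k = 0.5 + 27 = 27.5

27.5


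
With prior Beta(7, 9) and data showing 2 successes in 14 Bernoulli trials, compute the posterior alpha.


Conjugate update: alpha_posterior = alpha_prior + k
= 7 + 2 = 9

9


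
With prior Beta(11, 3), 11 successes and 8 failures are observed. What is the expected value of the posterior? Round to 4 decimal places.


Posterior = Beta(22, 11)
E[theta] = alpha/(alpha+beta)
= 22/33 = 0.6667

0.6667


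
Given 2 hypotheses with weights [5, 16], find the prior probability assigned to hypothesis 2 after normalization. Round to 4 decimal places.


To normalize, divide each weight by the sum of all weights.
Sum = 21
Prior(H2) = 16/21 = 0.7619

0.7619


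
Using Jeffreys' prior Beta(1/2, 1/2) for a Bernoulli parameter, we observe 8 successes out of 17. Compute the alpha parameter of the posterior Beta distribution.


Conjugate update: Beta(0.5 + k, 0.5 + n - k).
k = 8, n - k = 9
Posterior alpha = 0.5 + k = 0.5 + 8 = 8.5

8.5


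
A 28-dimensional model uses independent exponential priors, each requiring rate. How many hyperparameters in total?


Per parameter: 1 (rate).
Total = 28 * 1 = 28

28


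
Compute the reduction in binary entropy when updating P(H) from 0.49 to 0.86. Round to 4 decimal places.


H_before = -p*log2(p) - (1-p)*log2(1-p) for p=0.49: 0.9997
H_after for p=0.86: 0.5842
Reduction = 0.9997 - 0.5842 = 0.4155

0.4155


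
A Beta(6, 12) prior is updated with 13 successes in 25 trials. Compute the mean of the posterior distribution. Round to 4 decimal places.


After update: Beta(19, 24)
Mean = 19 / (19 + 24) = 19 / 43
= 0.4419

0.4419


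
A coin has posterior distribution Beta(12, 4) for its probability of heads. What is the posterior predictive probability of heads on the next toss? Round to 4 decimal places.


Posterior predictive = E[theta] = alpha/(alpha+beta)
= 12/16
= 0.75

0.75


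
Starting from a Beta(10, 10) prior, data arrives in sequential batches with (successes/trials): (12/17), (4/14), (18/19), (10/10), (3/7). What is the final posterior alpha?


In sequential Bayesian updating, we sum all successes.
Total successes = 47
Final alpha = 10 + 47 = 57

57


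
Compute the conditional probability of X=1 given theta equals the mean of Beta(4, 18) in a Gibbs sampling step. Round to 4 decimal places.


Mean of Beta(4, 18) = 0.1818
P(X=1 | theta=0.1818) = 0.1818

0.1818


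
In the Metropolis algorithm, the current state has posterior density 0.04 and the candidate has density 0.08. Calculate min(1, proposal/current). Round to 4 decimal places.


Ratio = 0.08/0.04 = 2.0
Acceptance probability = min(1, 2.0)
= 1.0

1.0


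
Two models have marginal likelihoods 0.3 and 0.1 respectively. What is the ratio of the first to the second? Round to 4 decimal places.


Evidence ratio = 0.3 / 0.1
= 3.0

3.0


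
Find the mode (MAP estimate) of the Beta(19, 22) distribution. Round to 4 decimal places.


For Beta(a,b) with a,b > 1:
Mode = (a-1)/(a+b-2) = (19-1)/(41-2)
= 18/39 = 0.4615

0.4615


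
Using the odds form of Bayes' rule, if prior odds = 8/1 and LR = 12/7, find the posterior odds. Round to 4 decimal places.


Bayes' rule in odds form: posterior odds = prior odds * LR
= (8 * 12) / (1 * 7)
= 96/7 = 13.7143

13.7143


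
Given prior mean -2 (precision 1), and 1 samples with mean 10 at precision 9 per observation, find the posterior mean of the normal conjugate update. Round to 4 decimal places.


The posterior mean is a precision-weighted average of prior and data.
Post. prec. = 1 + 9 = 10
Post. mean = (-2 + 90)/10 = 88/10 = 8.8

8.8


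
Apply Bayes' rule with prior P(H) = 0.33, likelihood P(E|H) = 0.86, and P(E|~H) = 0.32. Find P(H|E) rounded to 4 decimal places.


Step 1: Compute marginal P(E) = P(E|H)P(H) + P(E|~H)P(~H)
= 0.86*0.33 + 0.32*0.67 = 0.4982
Step 2: P(H|E) = P(E|H)P(H)/P(E) = 0.2838/0.4982
= 0.5697

0.5697


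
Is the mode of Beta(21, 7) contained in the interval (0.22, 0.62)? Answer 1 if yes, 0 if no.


Mode = (a-1)/(a+b-2) = 20/26 = 0.7692
Interval: (0.22, 0.62)
Contains mode? 0

0


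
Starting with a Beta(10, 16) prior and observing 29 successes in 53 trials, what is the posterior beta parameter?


Posterior beta = prior beta + failures
Failures = 53 - 29 = 24
beta_post = 16 + 24 = 40

40


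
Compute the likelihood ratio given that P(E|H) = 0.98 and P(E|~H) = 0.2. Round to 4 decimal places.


LR = P(E|H) / P(E|~H)
= 0.98 / 0.2 = 4.9

4.9


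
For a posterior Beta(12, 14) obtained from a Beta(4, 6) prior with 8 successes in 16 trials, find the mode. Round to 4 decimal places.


Mode = (alpha - 1) / (alpha + beta - 2)
= 11 / 24
= 0.4583

0.4583


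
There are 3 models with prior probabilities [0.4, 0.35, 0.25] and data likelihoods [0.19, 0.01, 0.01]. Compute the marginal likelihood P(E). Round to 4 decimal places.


P(E) = sum over models of P(M_i) * P(E|M_i)
= 0.4*0.19 + 0.35*0.01 + 0.25*0.01
= 0.082

0.082


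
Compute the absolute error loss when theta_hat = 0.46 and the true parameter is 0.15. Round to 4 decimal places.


L = |theta_hat - theta_true|
= |0.46 - 0.15| = 0.31

0.31


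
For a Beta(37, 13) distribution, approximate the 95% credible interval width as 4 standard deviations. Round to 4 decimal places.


Variance of Beta(a,b) = ab / ((a+b)^2 * (a+b+1))
= 37*13 / ((50)^2 * 51)
= 0.0038
SD = sqrt(0.0038) = 0.0614
Width = 4 * SD = 0.2457

0.2457


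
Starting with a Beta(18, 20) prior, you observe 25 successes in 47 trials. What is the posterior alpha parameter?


For a Beta-Binomial conjugate model:
Posterior alpha = prior alpha + number of successes
= 18 + 25 = 43

43


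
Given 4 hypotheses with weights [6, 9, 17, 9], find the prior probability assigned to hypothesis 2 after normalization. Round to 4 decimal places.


To normalize, divide each weight by the sum of all weights.
Sum = 41
Prior(H2) = 9/41 = 0.2195

0.2195


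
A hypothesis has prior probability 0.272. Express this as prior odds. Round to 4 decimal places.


Odds = P(H) / P(not H) = 0.272 / 0.728
= 0.3736

0.3736


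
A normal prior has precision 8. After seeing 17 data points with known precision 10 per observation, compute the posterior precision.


In the conjugate normal model, precisions add:
tau_posterior = tau_prior + n * tau_data
= 8 + 17*10 = 178

178


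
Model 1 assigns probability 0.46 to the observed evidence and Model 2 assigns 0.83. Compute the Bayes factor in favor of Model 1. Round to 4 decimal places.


BF = P(data|M1) / P(data|M2)
= 0.46 / 0.83 = 0.5542

0.5542


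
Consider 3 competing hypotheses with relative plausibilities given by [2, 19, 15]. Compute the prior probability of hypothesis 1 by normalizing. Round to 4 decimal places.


Sum of weights = 2 + 19 + 15 = 36
Normalized prior for H1 = 2 / 36
= 0.0556

0.0556


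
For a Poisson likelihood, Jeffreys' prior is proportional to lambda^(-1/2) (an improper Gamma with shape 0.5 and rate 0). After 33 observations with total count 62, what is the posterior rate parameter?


Jeffreys' prior for Poisson is proportional to lambda^(-1/2).
Posterior is Gamma(0.5 + S, 0 + n) = Gamma(0.5 + 62, 33).
Posterior rate = 0 + n = 33

33.0


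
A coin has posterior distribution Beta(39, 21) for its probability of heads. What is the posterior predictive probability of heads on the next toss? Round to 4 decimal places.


Posterior predictive = E[theta] = alpha/(alpha+beta)
= 39/60
= 0.65

0.65


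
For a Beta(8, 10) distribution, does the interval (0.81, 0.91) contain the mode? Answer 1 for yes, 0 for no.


Mode of Beta(a,b) = (a-1)/(a+b-2)
= (8-1)/(8+10-2) = 0.4375
Check: 0.81 <= 0.4375 <= 0.91?
Result: 0

0


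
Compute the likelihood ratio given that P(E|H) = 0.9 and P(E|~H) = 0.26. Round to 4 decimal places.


LR = P(E|H) / P(E|~H)
= 0.9 / 0.26 = 3.4615

3.4615


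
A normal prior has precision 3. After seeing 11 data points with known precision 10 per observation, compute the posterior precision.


In the conjugate normal model, precisions add:
tau_posterior = tau_prior + n * tau_data
= 3 + 11*10 = 113

113


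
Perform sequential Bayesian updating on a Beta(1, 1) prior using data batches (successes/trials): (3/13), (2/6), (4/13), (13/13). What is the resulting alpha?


Accumulate successes: 22
Posterior alpha = prior alpha + sum of successes
= 1 + 22 = 23

23


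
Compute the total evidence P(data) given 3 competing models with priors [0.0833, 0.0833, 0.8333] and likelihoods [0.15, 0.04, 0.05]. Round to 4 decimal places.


Marginal likelihood = sum P(model_i) * P(data|model_i)
Model 1: 0.0833 * 0.15 = 0.0125
Model 2: 0.0833 * 0.04 = 0.0033
Model 3: 0.8333 * 0.05 = 0.0417
Total = 0.0575

0.0575


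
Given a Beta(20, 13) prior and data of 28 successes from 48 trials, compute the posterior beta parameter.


Number of failures = 48 - 28 = 20
Posterior beta = 13 + 20 = 33

33


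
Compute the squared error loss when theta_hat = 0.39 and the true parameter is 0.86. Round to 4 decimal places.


L = (theta_hat - theta_true)^2
= (0.39 - 0.86)^2
= -0.47^2 = 0.2209

0.2209


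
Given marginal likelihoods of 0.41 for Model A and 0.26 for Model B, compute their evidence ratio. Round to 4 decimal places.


Ratio = ML(A) / ML(B) = 0.41/0.26
= 1.5769

1.5769


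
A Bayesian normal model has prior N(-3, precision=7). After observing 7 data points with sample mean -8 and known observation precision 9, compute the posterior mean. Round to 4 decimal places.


Posterior mean = (prior_precision * prior_mean + n * data_precision * data_mean) / (prior_precision + n * data_precision)
Numerator = 7*-3 + 7*9*-8 = -525
Denominator = 7 + 7*9 = 70
Posterior mean = -7.5

-7.5


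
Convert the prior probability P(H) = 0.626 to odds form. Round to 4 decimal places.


P(not H) = 1 - 0.626 = 0.374
Odds = 0.626 / 0.374 = 1.6738

1.6738


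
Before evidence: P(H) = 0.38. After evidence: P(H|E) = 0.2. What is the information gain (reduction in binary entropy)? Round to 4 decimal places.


Prior entropy = 0.958
Posterior entropy = 0.7219
Information gain = 0.958 - 0.7219 = 0.2361

0.2361


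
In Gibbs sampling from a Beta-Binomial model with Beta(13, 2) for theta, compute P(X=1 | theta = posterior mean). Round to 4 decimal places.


Posterior mean = alpha/(alpha+beta) = 13/15 = 0.8667
P(X=1|theta=mean) = theta = 0.8667

0.8667


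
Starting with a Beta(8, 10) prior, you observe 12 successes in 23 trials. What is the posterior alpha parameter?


For a Beta-Binomial conjugate model:
Posterior alpha = prior alpha + number of successes
= 8 + 12 = 20

20


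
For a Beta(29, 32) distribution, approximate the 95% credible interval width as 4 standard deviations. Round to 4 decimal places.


Variance of Beta(a,b) = ab / ((a+b)^2 * (a+b+1))
= 29*32 / ((61)^2 * 62)
= 0.004
SD = sqrt(0.004) = 0.0634
Width = 4 * SD = 0.2537

0.2537


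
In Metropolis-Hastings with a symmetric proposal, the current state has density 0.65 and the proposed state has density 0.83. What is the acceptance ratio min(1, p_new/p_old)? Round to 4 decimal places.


Ratio = p_new / p_old = 0.83 / 0.65 = 1.2769
Acceptance = min(1, 1.2769) = 1.0

1.0


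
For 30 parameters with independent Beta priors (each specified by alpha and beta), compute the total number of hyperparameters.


A Beta prior has 2 hyperparameters per parameter.
Total = 30 * 2 = 60

60


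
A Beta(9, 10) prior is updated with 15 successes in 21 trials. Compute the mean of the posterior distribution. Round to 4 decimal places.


After update: Beta(24, 16)
Mean = 24 / (24 + 16) = 24 / 40
= 0.6

0.6


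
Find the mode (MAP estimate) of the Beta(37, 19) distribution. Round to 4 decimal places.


For Beta(a,b) with a,b > 1:
Mode = (a-1)/(a+b-2) = (37-1)/(56-2)
= 36/54 = 0.6667

0.6667


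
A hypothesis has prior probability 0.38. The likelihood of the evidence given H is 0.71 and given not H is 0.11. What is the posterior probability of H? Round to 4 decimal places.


Using Bayes' theorem:
P(E) = 0.38 * 0.71 + 0.62 * 0.11
P(E) = 0.338
P(H|E) = (0.38 * 0.71) / 0.338 = 0.7982

0.7982


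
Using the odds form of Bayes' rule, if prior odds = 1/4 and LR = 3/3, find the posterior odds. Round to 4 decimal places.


Bayes' rule in odds form: posterior odds = prior odds * LR
= (1 * 3) / (4 * 3)
= 3/12 = 0.25

0.25


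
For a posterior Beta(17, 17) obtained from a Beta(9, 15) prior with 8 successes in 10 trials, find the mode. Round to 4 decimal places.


Mode = (alpha - 1) / (alpha + beta - 2)
= 16 / 32
= 0.5

0.5


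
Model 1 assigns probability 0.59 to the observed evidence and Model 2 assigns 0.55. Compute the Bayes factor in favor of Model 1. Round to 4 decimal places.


BF = P(data|M1) / P(data|M2)
= 0.59 / 0.55 = 1.0727

1.0727


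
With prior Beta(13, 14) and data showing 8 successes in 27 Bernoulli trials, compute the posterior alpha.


Conjugate update: alpha_posterior = alpha_prior + k
= 13 + 8 = 21

21


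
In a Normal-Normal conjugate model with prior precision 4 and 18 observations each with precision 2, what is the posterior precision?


Posterior precision = prior precision + n * observation precision
= 4 + 18 * 2
= 4 + 36 = 40

40


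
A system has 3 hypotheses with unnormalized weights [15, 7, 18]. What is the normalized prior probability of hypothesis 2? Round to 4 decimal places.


The normalized prior is the weight divided by the total.
Total weight = 40
P(H2) = 7 / 40 = 0.175

0.175


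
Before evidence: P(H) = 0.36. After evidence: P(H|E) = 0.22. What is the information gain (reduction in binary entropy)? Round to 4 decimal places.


Prior entropy = 0.9427
Posterior entropy = 0.7602
Information gain = 0.9427 - 0.7602 = 0.1825

0.1825


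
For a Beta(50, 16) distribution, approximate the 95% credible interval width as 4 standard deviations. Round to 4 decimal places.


Variance of Beta(a,b) = ab / ((a+b)^2 * (a+b+1))
= 50*16 / ((66)^2 * 67)
= 0.0027
SD = sqrt(0.0027) = 0.0524
Width = 4 * SD = 0.2094

0.2094


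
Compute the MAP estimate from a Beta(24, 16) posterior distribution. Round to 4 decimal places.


MAP = mode of Beta distribution
= (alpha - 1)/(alpha + beta - 2)
= (24-1)/(24+16-2)
= 23/38 = 0.6053

0.6053


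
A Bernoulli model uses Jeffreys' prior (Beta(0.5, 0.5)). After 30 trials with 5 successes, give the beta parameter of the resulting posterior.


Posterior = Beta(prior_alpha + successes, prior_beta + failures)
= Beta(0.5 + 5, 0.5 + 25)
Posterior beta = 0.5 + (n - k) = 0.5 + 25 = 25.5

25.5


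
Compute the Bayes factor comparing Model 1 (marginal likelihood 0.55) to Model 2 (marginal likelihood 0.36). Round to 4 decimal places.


BF12 = marginal likelihood of M1 / marginal likelihood of M2
= 0.55/0.36
= 1.5278

1.5278


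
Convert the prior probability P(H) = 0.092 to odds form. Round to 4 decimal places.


P(not H) = 1 - 0.092 = 0.908
Odds = 0.092 / 0.908 = 0.1013

0.1013


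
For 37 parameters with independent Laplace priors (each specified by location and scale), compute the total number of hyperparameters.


A Laplace prior has 2 hyperparameters per parameter.
Total = 37 * 2 = 74

74


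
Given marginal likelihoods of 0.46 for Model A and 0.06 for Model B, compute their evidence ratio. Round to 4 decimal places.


Ratio = ML(A) / ML(B) = 0.46/0.06
= 7.6667

7.6667


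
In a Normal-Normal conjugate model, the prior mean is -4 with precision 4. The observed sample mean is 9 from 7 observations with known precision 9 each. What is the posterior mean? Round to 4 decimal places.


Posterior precision = tau0 + n*tau = 4 + 7*9 = 67
Posterior mean = (tau0*mu0 + n*tau*xbar) / posterior_precision
= (4*-4 + 7*9*9) / 67
= 551 / 67 = 8.2239

8.2239


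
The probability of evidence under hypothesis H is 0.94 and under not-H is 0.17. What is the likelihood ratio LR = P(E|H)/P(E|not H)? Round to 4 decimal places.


LR = 0.94 / 0.17
= 5.5294

5.5294


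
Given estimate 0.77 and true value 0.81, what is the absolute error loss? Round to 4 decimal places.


Absolute error = |estimate - true|
= |-0.04| = 0.04

0.04


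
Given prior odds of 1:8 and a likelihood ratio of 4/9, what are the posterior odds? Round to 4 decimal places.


Posterior odds = prior odds * LR
Prior odds = 1/8 = 0.125
LR = 4/9 = 0.4444
Posterior odds = 0.125 * 0.4444 = 0.0556

0.0556


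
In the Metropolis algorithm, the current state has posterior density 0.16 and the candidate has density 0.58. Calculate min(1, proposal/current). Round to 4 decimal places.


Ratio = 0.58/0.16 = 3.625
Acceptance probability = min(1, 3.625)
= 1.0

1.0


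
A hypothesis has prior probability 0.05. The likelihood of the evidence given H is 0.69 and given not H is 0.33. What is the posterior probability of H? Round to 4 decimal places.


Using Bayes' theorem:
P(E) = 0.05 * 0.69 + 0.95 * 0.33
P(E) = 0.348
P(H|E) = (0.05 * 0.69) / 0.348 = 0.0991

0.0991


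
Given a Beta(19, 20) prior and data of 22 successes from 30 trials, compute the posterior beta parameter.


Number of failures = 30 - 22 = 8
Posterior beta = 20 + 8 = 28

28


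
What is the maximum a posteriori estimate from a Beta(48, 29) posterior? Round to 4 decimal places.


The MAP estimate equals the mode of the distribution.
Mode of Beta(a,b) = (a-1)/(a+b-2)
= 47/75
= 0.6267

0.6267


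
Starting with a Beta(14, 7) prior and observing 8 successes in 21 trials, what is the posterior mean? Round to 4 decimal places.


Posterior parameters: alpha = 14 + 8 = 22
beta = 7 + 13 = 20
Posterior mean = alpha / (alpha + beta) = 22 / 42
= 0.5238

0.5238


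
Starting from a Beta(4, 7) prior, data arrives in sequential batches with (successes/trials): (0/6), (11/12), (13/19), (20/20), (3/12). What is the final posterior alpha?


In sequential Bayesian updating, we sum all successes.
Total successes = 47
Final alpha = 4 + 47 = 51

51


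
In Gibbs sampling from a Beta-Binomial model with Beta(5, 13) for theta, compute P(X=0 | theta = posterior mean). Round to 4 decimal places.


Posterior mean = alpha/(alpha+beta) = 5/18 = 0.2778
P(X=0|theta=mean) = 1 - theta = 0.7222

0.7222


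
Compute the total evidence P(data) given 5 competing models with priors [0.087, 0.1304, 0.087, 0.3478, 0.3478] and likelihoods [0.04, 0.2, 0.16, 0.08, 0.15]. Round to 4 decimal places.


Marginal likelihood = sum P(model_i) * P(data|model_i)
Model 1: 0.087 * 0.04 = 0.0035
Model 2: 0.1304 * 0.2 = 0.0261
Model 3: 0.087 * 0.16 = 0.0139
Model 4: 0.3478 * 0.08 = 0.0278
Model 5: 0.3478 * 0.15 = 0.0522
Total = 0.1235

0.1235


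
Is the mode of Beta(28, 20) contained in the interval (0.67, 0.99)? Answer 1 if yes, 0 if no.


Mode = (a-1)/(a+b-2) = 27/46 = 0.587
Interval: (0.67, 0.99)
Contains mode? 0

0


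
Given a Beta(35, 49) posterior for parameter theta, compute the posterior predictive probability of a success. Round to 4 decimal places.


For a Beta-Bernoulli model, the predictive probability is the mean:
P(success) = 35/(35+49) = 35/84 = 0.4167

0.4167


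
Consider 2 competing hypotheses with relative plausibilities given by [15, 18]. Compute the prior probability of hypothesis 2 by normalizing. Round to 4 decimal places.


Sum of weights = 15 + 18 = 33
Normalized prior for H2 = 18 / 33
= 0.5455

0.5455


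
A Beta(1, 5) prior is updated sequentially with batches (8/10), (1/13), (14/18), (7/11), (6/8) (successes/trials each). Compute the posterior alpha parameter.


Sequential conjugate updating is equivalent to a single batch update.
Total successes across all batches = 36
alpha_posterior = alpha_prior + total_successes = 1 + 36
= 37

37


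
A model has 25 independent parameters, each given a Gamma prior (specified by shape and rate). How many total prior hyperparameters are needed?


Each Gamma prior needs 2 hyperparameters (shape and rate).
Total = 2 * 25 = 50

50


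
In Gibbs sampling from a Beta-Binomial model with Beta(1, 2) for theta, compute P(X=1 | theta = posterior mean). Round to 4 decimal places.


Posterior mean = alpha/(alpha+beta) = 1/3 = 0.3333
P(X=1|theta=mean) = theta = 0.3333

0.3333


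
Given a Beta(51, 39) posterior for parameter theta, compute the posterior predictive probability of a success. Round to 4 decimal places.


For a Beta-Bernoulli model, the predictive probability is the mean:
P(success) = 51/(51+39) = 51/90 = 0.5667

0.5667


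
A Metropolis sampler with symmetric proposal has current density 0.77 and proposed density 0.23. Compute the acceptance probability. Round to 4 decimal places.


For symmetric proposals, acceptance = min(1, pi(x*)/pi(x))
= min(1, 0.23/0.77)
= min(1, 0.2987) = 0.2987

0.2987


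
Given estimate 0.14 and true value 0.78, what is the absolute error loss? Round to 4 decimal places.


Absolute error = |estimate - true|
= |-0.64| = 0.64

0.64


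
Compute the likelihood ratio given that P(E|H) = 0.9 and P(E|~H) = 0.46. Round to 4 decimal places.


LR = P(E|H) / P(E|~H)
= 0.9 / 0.46 = 1.9565

1.9565


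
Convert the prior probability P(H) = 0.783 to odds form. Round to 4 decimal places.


P(not H) = 1 - 0.783 = 0.217
Odds = 0.783 / 0.217 = 3.6083

3.6083


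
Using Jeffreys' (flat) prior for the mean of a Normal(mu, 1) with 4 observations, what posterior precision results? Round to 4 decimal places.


Flat prior means prior precision is 0.
Posterior precision = n / sigma^2 = 4/1 = 4.0

4.0


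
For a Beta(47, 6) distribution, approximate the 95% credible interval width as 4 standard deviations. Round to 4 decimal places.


Variance of Beta(a,b) = ab / ((a+b)^2 * (a+b+1))
= 47*6 / ((53)^2 * 54)
= 0.0019
SD = sqrt(0.0019) = 0.0431
Width = 4 * SD = 0.1725

0.1725


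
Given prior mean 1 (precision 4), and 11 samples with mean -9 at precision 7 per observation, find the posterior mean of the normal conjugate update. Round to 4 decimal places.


The posterior mean is a precision-weighted average of prior and data.
Post. prec. = 4 + 77 = 81
Post. mean = (4 + -693)/81 = -689/81 = -8.5062

-8.5062


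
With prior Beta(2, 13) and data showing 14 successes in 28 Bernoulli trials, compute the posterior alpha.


Conjugate update: alpha_posterior = alpha_prior + k
= 2 + 14 = 16

16


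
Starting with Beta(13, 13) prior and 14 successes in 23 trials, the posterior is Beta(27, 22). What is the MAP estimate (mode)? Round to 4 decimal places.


The mode of Beta(a, b) when a > 1 and b > 1 is (a-1)/(a+b-2)
= (27 - 1) / (27 + 22 - 2)
= 26 / 47
= 0.5532

0.5532


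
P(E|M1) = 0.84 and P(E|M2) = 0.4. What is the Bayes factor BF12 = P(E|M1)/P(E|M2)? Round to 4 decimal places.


Bayes factor BF12 = P(E|M1) / P(E|M2)
= 0.84 / 0.4
= 2.1

2.1


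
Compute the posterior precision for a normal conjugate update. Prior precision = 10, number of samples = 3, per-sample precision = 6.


tau_post = tau_0 + n * tau
= 10 + 3 * 6 = 28

28


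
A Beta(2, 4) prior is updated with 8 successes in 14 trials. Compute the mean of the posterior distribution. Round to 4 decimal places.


After update: Beta(10, 10)
Mean = 10 / (10 + 10) = 10 / 20
= 0.5

0.5


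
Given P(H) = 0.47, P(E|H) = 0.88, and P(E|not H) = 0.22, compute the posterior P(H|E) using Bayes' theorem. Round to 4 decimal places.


By Bayes' theorem: P(H|E) = P(E|H)*P(H) / P(E)
P(E) = P(E|H)*P(H) + P(E|not H)*P(not H)
P(E) = 0.88*0.47 + 0.22*0.53 = 0.5302
P(H|E) = 0.88*0.47 / 0.5302 = 0.7801

0.7801


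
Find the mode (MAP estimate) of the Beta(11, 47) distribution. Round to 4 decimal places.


For Beta(a,b) with a,b > 1:
Mode = (a-1)/(a+b-2) = (11-1)/(58-2)
= 10/56 = 0.1786

0.1786


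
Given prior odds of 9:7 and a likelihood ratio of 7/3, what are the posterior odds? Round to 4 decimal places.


Posterior odds = prior odds * LR
Prior odds = 9/7 = 1.2857
LR = 7/3 = 2.3333
Posterior odds = 1.2857 * 2.3333 = 3.0

3.0


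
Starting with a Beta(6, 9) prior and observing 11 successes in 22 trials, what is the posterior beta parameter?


Posterior beta = prior beta + failures
Failures = 22 - 11 = 11
beta_post = 9 + 11 = 20

20


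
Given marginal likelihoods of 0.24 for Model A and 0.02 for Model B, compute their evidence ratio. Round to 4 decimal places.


Ratio = ML(A) / ML(B) = 0.24/0.02
= 12.0

12.0


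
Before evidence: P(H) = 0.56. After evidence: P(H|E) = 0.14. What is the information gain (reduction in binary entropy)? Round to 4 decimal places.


Prior entropy = 0.9896
Posterior entropy = 0.5842
Information gain = 0.9896 - 0.5842 = 0.4053

0.4053


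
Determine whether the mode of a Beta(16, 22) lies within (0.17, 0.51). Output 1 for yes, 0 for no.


First find the mode: (a-1)/(a+b-2) = 0.4167
Is 0.4167 in (0.17, 0.51)? 1

1


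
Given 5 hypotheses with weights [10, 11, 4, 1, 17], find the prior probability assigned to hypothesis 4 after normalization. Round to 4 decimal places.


To normalize, divide each weight by the sum of all weights.
Sum = 43
Prior(H4) = 1/43 = 0.0233

0.0233


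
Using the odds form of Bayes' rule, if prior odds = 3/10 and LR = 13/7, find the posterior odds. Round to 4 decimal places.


Bayes' rule in odds form: posterior odds = prior odds * LR
= (3 * 13) / (10 * 7)
= 39/70 = 0.5571

0.5571


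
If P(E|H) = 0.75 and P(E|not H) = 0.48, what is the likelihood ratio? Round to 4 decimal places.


Likelihood ratio = P(E|H) / P(E|not H)
= 0.75 / 0.48
= 1.5625

1.5625


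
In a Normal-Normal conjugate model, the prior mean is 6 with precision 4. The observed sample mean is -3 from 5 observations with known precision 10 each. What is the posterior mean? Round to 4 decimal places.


Posterior precision = tau0 + n*tau = 4 + 5*10 = 54
Posterior mean = (tau0*mu0 + n*tau*xbar) / posterior_precision
= (4*6 + 5*10*-3) / 54
= -126 / 54 = -2.3333

-2.3333


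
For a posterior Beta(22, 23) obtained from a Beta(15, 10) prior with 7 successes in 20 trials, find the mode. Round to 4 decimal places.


Mode = (alpha - 1) / (alpha + beta - 2)
= 21 / 43
= 0.4884

0.4884


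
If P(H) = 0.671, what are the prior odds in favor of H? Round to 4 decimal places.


Prior odds = P(H) / (1 - P(H))
= 0.671 / 0.329
= 2.0395

2.0395


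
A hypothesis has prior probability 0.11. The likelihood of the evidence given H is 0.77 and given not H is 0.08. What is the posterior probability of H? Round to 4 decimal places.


Using Bayes' theorem:
P(E) = 0.11 * 0.77 + 0.89 * 0.08
P(E) = 0.1559
P(H|E) = (0.11 * 0.77) / 0.1559 = 0.5433

0.5433


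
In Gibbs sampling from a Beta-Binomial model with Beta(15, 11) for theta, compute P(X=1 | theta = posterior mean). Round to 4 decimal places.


Posterior mean = alpha/(alpha+beta) = 15/26 = 0.5769
P(X=1|theta=mean) = theta = 0.5769

0.5769


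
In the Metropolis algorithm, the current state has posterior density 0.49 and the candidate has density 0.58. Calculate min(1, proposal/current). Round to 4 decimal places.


Ratio = 0.58/0.49 = 1.1837
Acceptance probability = min(1, 1.1837)
= 1.0

1.0


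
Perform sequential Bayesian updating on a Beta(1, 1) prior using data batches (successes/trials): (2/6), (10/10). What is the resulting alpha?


Accumulate successes: 12
Posterior alpha = prior alpha + sum of successes
= 1 + 12 = 13

13


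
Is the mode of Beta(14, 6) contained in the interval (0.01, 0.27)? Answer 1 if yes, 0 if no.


Mode = (a-1)/(a+b-2) = 13/18 = 0.7222
Interval: (0.01, 0.27)
Contains mode? 0

0


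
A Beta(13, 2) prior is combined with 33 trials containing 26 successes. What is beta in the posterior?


In conjugate updating:
beta_posterior = beta_prior + (n - k)
= 2 + (33 - 26)
= 2 + 7 = 9

9


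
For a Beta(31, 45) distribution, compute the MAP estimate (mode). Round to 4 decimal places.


MAP = mode = (a-1)/(a+b-2)
= (31-1)/(31+45-2)
= 30/74 = 0.4054

0.4054


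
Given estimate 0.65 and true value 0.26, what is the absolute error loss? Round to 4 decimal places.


Absolute error = |estimate - true|
= |0.39| = 0.39

0.39


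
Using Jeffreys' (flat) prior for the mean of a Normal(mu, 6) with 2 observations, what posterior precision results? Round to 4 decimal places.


Flat prior means prior precision is 0.
Posterior precision = n / sigma^2 = 2/6 = 0.3333

0.3333


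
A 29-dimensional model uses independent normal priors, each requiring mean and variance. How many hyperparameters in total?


Per parameter: 2 (mean and variance).
Total = 29 * 2 = 58

58
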